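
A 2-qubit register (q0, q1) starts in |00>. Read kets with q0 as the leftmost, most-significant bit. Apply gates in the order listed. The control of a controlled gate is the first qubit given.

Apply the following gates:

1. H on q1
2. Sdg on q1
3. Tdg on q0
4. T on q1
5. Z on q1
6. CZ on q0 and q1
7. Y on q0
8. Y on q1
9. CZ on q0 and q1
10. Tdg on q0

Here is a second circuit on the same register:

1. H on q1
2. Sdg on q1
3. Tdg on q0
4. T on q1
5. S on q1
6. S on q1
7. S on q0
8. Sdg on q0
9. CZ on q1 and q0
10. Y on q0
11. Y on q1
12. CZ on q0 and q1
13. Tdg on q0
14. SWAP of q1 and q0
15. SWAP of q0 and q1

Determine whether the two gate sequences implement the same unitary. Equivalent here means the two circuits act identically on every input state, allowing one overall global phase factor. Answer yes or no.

Yes: on every input state the two circuits agree up to one overall phase factor.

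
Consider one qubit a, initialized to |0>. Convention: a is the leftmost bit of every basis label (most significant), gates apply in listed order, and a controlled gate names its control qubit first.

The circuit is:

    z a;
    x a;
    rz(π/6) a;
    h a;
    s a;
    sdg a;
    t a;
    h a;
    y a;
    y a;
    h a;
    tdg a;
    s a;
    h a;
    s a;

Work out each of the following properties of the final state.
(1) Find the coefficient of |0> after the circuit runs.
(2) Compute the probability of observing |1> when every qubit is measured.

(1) The amplitude on |0> is -exp(7*I*pi/12)/2 + exp(I*pi/12)/2. Key observation: steps 6-13 multiply out to the identity, so the circuit reduces to the remaining gates.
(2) Outcome |1> occurs with probability 1/2.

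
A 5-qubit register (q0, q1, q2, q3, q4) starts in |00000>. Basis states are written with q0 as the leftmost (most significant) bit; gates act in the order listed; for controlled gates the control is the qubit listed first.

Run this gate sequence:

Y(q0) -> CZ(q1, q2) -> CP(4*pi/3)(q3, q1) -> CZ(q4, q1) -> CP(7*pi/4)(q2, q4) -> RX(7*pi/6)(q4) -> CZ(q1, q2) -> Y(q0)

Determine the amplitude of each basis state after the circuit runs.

The resulting statevector has amplitude -sqrt(6)/4 + sqrt(2)/4 on |00000>, I*(-sqrt(6) - sqrt(2))/4 on |00001>, and 0 on every other basis state.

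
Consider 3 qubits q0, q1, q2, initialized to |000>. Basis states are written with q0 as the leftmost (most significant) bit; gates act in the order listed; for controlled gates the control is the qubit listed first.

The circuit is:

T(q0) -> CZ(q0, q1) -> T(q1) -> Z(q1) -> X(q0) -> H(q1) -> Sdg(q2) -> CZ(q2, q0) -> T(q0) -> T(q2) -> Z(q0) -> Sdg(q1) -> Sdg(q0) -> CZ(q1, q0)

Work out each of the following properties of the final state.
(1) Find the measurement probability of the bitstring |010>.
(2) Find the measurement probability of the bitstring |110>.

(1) A full measurement returns |010> with probability 0.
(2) The probability of measuring |110> is 1/2.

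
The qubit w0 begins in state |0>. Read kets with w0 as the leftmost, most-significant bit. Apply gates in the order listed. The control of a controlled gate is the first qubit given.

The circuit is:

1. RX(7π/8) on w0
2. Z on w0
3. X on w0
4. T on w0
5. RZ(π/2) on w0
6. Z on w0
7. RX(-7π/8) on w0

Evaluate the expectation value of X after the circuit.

In the final state, X has expectation -sqrt(4 - 2*sqrt(2))/4.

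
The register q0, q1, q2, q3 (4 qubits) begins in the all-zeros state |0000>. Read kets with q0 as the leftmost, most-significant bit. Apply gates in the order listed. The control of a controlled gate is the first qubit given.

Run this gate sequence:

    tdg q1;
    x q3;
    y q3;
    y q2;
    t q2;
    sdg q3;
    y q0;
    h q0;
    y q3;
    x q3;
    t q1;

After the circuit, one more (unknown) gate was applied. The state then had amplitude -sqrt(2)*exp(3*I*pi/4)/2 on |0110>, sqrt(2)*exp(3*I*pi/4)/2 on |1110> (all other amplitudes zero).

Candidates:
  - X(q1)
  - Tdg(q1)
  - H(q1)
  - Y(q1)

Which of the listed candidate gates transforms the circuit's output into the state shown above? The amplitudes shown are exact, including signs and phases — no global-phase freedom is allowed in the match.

It was Y(q1) that produced the state shown.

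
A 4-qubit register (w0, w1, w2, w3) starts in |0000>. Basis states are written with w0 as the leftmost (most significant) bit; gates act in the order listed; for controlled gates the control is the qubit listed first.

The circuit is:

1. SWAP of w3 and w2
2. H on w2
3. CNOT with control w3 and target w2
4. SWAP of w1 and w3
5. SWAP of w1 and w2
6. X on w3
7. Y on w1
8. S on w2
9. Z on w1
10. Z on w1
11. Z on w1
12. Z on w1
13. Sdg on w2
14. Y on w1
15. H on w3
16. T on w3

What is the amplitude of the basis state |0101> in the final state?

|0101> carries amplitude -exp(I*pi/4)/2 in the final state. Key observation: steps 7-14 multiply out to the identity, so the circuit reduces to the remaining gates.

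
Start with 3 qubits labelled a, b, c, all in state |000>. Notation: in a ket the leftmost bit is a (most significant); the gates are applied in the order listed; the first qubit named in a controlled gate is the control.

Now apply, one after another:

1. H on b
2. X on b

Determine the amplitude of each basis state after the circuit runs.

The resulting statevector has amplitude sqrt(2)/2 on |000>, sqrt(2)/2 on |010>, and 0 on every other basis state.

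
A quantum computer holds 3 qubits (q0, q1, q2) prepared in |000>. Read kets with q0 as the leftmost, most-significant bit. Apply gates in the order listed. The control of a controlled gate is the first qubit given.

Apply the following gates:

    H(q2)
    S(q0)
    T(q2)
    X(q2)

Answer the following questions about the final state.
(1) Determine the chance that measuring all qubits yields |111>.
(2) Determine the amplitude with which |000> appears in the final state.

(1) A full measurement returns |111> with probability 0.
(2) The amplitude on |000> is sqrt(2)*exp(I*pi/4)/2.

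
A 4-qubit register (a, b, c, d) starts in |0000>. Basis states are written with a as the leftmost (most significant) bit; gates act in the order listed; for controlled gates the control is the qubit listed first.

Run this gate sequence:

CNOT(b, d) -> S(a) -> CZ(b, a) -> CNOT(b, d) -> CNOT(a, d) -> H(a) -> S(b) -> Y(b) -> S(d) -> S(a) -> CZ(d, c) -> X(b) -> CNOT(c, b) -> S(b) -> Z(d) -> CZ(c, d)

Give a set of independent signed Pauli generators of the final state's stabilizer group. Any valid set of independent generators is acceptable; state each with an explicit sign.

The stabilizer group can be generated by +YIII, +IZII, +IIZI, +IIIZ, among other valid generating sets.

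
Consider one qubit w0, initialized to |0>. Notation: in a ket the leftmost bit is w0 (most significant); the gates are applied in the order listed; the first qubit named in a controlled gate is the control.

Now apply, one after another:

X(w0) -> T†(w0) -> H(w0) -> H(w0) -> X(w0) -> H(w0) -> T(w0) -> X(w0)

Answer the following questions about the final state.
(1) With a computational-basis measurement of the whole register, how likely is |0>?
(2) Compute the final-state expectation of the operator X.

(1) Outcome |0> occurs with probability 1/2.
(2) In the final state, X has expectation sqrt(2)/2.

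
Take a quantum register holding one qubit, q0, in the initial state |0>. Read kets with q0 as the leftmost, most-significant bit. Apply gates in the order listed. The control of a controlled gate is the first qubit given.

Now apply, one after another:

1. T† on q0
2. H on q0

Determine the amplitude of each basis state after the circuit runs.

The resulting statevector has amplitude sqrt(2)/2 on |0>, sqrt(2)/2 on |1>.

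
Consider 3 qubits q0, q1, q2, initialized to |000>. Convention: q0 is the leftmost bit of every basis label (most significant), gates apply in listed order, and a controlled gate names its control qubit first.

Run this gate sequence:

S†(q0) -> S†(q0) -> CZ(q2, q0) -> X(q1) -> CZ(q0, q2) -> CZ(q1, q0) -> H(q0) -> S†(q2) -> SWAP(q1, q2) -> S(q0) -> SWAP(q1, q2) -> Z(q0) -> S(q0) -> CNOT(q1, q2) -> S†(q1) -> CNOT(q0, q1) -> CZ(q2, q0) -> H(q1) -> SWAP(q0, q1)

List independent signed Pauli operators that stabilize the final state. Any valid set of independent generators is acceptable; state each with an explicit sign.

The final state is stabilized by the group generated by -XZI, -ZXI, -IIZ; other independent generating sets are equally valid.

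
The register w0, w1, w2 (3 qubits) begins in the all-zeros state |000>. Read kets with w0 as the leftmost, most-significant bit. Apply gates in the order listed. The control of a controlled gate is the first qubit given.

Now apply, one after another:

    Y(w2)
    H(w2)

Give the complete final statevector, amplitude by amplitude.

The resulting statevector has amplitude sqrt(2)*I/2 on |000>, -sqrt(2)*I/2 on |001>, and 0 on every other basis state.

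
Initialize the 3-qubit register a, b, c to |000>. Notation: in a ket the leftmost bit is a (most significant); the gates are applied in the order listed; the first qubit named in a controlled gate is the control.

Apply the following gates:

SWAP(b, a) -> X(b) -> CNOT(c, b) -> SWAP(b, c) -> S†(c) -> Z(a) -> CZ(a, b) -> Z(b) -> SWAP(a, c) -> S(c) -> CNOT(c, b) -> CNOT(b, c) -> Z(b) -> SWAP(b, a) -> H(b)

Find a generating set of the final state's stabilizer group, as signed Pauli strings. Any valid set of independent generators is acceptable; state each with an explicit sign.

One valid set of independent stabilizer generators is -IXI, +ZII, +IIZ (any independent generating set of the same group is equally correct).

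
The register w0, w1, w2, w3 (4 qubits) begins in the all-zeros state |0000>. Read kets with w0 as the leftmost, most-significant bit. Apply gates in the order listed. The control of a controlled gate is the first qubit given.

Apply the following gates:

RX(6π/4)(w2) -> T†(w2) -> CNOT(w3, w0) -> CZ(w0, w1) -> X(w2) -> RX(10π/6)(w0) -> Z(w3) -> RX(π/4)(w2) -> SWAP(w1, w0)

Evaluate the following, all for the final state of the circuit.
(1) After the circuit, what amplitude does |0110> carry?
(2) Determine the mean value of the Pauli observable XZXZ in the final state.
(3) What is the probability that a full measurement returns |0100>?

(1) |0110> carries amplitude sqrt(2)*sqrt(2 - sqrt(2))*exp(I*pi/4)/8 + sqrt(2)*I*sqrt(sqrt(2) + 2)/8 in the final state.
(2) In the final state, XZXZ has expectation 0.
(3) The probability of measuring |0100> is 1/16.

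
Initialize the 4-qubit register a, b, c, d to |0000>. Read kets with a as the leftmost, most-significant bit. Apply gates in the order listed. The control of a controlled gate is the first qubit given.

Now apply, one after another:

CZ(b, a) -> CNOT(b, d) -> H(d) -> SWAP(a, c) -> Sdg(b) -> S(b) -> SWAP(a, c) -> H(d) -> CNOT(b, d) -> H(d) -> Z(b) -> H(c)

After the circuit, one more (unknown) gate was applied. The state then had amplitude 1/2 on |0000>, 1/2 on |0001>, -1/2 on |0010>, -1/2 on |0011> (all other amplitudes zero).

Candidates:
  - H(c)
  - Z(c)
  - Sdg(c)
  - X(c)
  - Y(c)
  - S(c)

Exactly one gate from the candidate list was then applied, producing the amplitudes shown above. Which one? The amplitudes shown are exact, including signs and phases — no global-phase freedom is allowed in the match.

The unique candidate consistent with the amplitudes is Z(c). Key observation: gates 2-9 undo each other exactly, leaving only the rest of the circuit to track.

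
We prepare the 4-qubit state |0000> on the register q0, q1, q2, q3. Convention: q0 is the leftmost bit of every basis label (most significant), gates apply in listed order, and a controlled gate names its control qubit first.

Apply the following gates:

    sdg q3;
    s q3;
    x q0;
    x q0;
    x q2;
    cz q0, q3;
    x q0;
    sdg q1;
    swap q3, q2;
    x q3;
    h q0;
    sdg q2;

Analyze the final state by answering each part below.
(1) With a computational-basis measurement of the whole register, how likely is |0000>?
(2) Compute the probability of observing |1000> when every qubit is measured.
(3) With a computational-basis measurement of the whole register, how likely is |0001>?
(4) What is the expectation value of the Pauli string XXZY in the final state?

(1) A full measurement returns |0000> with probability 1/2. Key observation: gates 3-4 undo each other exactly, leaving only the rest of the circuit to track.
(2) A full measurement returns |1000> with probability 1/2.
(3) The probability of measuring |0001> is 0.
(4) The expectation value of XXZY is 0.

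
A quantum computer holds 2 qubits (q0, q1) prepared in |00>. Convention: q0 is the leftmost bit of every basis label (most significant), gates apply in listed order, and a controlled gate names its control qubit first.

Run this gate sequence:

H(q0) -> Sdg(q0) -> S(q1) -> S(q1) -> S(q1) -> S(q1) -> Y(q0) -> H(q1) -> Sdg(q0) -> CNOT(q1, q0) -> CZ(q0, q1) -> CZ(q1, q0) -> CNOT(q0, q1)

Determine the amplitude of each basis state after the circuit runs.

After the circuit, the state carries amplitude -1/2 on |00>, 1/2 on |01>, -1/2 on |10>, 1/2 on |11>.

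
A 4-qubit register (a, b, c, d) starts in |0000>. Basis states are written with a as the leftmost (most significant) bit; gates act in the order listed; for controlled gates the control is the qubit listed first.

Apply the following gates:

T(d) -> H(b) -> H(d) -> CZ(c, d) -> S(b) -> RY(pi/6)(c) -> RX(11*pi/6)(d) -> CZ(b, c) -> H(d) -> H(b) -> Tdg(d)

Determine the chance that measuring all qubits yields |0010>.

A full measurement returns |0010> with probability 1/4 - sqrt(3)/8.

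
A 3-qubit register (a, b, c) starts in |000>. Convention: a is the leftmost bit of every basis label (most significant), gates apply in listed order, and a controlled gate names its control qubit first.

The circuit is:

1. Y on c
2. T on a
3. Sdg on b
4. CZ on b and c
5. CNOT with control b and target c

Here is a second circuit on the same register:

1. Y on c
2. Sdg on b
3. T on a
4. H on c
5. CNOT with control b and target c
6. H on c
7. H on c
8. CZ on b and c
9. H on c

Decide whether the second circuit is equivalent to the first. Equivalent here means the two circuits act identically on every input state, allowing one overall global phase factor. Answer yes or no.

Yes, they are equivalent — the unitaries differ by at most a global phase.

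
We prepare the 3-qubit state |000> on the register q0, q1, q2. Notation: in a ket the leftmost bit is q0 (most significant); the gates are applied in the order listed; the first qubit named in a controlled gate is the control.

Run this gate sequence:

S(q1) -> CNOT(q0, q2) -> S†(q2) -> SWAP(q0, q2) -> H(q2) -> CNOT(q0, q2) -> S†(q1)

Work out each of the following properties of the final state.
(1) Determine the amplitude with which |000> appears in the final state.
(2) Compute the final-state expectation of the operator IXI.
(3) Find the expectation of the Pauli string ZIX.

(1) |000> carries amplitude sqrt(2)/2 in the final state.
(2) In the final state, IXI has expectation 0.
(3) The expectation value of ZIX is 1.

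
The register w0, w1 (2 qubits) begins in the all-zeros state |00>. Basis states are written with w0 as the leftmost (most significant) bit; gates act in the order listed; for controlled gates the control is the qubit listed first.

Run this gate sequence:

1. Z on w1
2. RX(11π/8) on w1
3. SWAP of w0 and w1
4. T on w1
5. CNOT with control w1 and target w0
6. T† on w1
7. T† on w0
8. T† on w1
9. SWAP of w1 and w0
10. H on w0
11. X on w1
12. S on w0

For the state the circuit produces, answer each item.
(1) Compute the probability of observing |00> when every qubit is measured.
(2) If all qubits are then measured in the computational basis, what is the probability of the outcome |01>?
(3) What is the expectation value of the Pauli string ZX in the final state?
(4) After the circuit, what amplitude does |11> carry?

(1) A full measurement returns |00> with probability sqrt(2 - sqrt(2))/8 + 1/4.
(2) A full measurement returns |01> with probability 1/4 - sqrt(2 - sqrt(2))/8.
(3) In the final state, ZX has expectation 0.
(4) The amplitude on |11> is -sqrt(2)*I*cos(5*pi/16)/2.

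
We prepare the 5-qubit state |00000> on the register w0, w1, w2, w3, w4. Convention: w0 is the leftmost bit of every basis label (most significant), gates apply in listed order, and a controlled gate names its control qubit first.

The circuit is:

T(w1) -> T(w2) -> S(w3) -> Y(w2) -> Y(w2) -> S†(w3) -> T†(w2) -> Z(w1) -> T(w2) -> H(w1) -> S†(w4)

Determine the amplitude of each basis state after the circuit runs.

The final amplitudes are sqrt(2)/2 on |00000>, sqrt(2)/2 on |01000>, and 0 on every other basis state. Key observation: gates 2-7 undo each other exactly, leaving only the rest of the circuit to track.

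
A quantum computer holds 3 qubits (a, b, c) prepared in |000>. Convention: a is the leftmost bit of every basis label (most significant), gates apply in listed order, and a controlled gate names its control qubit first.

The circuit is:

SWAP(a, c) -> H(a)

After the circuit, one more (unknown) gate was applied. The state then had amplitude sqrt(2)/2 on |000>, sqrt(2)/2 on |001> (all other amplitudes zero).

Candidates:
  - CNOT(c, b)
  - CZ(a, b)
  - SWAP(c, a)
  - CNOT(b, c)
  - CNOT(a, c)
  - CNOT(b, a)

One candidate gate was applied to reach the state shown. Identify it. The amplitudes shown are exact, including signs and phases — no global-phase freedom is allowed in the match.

The unique candidate consistent with the amplitudes is SWAP(c, a).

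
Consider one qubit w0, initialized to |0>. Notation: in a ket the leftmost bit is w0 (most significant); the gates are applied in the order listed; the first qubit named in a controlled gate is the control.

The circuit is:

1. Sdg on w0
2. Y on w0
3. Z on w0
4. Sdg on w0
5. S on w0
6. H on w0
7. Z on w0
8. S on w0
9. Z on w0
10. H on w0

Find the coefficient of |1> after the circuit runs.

|1> carries amplitude 1/2 - I/2 in the final state.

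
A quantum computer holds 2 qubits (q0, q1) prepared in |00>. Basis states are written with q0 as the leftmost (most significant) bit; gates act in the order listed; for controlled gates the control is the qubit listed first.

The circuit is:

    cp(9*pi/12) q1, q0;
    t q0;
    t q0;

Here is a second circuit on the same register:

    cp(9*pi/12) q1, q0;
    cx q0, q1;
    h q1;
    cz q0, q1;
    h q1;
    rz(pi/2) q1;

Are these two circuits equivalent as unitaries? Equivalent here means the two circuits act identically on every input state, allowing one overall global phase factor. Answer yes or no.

No — the two circuits implement different unitaries, even allowing a global phase.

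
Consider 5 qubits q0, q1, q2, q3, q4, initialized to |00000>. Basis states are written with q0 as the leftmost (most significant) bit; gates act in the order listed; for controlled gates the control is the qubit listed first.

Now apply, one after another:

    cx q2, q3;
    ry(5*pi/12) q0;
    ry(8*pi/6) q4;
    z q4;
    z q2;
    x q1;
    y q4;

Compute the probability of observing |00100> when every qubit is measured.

A full measurement returns |00100> with probability 0.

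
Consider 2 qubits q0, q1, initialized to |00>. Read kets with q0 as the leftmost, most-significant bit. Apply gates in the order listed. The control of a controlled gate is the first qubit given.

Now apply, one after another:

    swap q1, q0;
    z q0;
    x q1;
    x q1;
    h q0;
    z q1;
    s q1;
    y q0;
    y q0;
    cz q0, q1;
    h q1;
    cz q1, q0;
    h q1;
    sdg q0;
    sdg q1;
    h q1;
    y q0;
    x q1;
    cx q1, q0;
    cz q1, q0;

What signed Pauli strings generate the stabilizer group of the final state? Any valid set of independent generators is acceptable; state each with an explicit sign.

The final state is stabilized by the group generated by -XI, -IX; other independent generating sets are equally valid.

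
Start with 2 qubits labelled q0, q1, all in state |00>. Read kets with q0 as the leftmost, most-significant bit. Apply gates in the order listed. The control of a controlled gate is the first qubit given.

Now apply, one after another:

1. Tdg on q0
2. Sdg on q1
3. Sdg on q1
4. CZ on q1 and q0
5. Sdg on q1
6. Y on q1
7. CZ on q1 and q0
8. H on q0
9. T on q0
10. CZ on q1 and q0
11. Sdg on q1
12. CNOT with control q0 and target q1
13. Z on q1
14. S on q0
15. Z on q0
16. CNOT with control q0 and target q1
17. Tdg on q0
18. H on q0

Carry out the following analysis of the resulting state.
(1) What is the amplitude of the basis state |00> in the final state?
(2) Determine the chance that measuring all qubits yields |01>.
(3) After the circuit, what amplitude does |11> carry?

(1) |00> carries amplitude 0 in the final state.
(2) A full measurement returns |01> with probability 1/2.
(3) The final state's coefficient on |11> equals -1/2 - I/2.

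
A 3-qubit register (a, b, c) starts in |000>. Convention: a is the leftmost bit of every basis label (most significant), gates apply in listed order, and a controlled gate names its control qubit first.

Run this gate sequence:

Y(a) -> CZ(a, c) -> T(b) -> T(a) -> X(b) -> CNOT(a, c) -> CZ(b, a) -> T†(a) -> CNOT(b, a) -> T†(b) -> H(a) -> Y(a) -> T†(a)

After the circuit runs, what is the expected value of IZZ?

In the final state, IZZ has expectation 1.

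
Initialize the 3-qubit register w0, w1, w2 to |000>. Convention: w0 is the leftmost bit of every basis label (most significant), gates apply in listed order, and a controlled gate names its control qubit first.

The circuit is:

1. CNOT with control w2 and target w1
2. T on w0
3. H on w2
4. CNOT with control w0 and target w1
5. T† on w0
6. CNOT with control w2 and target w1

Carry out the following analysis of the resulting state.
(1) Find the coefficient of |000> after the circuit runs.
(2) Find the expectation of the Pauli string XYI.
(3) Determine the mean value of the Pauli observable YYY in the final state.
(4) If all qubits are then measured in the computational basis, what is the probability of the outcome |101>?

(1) The amplitude on |000> is sqrt(2)/2.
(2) The observable XYI averages to 0.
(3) The observable YYY averages to 0.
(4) Outcome |101> occurs with probability 0.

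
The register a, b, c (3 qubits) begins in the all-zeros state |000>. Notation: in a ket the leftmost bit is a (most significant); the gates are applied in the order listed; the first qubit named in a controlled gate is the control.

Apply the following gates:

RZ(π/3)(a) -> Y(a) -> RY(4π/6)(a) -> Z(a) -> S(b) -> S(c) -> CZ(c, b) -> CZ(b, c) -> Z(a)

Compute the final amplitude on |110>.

|110> carries amplitude 0 in the final state.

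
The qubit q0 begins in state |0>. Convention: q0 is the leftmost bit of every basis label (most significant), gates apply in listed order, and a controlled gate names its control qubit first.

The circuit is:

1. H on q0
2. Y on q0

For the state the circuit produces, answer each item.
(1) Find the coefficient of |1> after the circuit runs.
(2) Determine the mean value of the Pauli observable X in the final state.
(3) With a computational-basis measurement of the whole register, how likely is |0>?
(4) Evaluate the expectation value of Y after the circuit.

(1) The amplitude on |1> is sqrt(2)*I/2.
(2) The expectation value of X is -1.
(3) A full measurement returns |0> with probability 1/2.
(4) The observable Y averages to 0.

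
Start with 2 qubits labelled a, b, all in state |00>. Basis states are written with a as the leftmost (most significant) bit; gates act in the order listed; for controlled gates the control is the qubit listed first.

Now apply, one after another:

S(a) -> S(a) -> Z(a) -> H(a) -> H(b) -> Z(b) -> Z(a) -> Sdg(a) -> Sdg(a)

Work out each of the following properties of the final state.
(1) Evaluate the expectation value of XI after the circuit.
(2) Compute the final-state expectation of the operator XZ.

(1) In the final state, XI has expectation 1.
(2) The observable XZ averages to 0.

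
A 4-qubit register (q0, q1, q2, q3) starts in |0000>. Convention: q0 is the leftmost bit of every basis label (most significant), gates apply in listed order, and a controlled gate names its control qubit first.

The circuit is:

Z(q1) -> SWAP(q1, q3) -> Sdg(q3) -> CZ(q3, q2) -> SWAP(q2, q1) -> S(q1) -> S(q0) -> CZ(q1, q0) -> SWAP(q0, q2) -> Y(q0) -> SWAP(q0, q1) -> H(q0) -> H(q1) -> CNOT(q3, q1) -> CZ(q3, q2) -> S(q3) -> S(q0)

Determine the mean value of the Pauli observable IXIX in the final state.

In the final state, IXIX has expectation 0.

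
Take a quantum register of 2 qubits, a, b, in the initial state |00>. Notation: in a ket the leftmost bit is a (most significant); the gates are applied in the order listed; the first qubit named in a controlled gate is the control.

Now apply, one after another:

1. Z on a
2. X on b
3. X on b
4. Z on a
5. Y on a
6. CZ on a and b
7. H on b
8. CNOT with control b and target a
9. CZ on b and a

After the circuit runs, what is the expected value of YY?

In the final state, YY has expectation 1.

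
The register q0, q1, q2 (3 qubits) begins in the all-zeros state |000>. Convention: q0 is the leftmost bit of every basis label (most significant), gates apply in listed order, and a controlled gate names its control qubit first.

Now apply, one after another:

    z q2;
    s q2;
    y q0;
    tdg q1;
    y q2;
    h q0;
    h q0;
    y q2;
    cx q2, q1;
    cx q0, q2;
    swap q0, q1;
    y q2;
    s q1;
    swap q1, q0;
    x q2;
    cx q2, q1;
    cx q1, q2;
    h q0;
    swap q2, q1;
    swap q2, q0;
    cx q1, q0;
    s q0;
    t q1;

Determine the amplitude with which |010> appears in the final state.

|010> carries amplitude 0 in the final state. Key observation: the block from step 5 through step 8 cancels to the identity and can be dropped.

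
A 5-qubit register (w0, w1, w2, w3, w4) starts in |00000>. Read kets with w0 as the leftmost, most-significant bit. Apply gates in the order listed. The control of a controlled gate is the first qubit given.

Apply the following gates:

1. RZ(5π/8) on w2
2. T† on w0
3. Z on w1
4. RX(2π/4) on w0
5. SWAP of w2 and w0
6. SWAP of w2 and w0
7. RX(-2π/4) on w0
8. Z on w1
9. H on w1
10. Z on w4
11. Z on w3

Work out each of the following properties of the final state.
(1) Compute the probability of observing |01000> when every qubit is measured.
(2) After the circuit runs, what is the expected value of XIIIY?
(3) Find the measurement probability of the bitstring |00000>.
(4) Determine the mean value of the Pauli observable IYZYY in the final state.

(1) Outcome |01000> occurs with probability 1/2. Key observation: the block from step 3 through step 8 cancels to the identity and can be dropped.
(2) In the final state, XIIIY has expectation 0.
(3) The probability of measuring |00000> is 1/2.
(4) The observable IYZYY averages to 0.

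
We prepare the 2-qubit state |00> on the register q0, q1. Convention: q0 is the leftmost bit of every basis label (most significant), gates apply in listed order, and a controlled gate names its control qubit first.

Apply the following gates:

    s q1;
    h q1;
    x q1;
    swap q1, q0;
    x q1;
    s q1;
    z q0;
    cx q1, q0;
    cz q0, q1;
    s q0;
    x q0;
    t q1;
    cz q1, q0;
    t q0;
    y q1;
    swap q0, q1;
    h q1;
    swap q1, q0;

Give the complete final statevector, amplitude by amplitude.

The resulting statevector has amplitude -exp(3*I*pi/4)/2 + I/2 on |00>, 0 on |01>, -I/2 - exp(3*I*pi/4)/2 on |10>, 0 on |11>.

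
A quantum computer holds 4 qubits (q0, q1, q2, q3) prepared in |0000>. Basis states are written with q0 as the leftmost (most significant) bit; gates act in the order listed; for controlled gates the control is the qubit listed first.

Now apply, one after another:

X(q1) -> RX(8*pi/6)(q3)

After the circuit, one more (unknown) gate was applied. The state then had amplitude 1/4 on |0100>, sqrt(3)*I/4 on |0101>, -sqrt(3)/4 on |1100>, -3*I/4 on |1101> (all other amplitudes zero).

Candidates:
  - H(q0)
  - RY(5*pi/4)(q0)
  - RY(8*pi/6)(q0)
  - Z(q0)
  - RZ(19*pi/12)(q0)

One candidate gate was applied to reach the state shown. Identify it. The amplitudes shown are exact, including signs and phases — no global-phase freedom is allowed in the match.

It was RY(8*pi/6)(q0) that produced the state shown.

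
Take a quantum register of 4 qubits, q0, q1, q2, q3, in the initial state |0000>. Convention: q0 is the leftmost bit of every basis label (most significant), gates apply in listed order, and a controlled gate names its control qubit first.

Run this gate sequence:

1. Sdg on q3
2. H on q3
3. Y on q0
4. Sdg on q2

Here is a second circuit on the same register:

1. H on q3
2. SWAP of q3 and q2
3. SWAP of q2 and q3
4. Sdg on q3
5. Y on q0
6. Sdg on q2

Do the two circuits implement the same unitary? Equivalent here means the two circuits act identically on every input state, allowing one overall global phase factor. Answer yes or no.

No — the two circuits implement different unitaries, even allowing a global phase.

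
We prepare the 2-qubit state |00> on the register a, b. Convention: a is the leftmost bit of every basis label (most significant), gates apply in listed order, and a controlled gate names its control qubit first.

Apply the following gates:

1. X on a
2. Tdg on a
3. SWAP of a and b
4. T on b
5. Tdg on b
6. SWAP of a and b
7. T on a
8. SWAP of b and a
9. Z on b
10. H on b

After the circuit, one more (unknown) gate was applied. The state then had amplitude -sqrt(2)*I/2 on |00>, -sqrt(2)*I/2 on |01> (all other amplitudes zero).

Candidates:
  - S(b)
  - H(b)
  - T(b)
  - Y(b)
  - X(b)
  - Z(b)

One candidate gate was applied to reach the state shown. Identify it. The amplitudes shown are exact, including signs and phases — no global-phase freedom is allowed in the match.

The applied gate was Y(b). Key observation: gates 2-7 undo each other exactly, leaving only the rest of the circuit to track.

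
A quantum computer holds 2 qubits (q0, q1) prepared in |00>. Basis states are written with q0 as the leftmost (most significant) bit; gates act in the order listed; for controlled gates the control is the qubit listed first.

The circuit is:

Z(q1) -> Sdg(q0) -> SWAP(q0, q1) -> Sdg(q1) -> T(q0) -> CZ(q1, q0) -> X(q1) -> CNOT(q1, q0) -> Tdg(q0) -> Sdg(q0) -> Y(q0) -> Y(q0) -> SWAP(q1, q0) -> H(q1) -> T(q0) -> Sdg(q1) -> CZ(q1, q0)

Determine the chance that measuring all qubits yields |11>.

Outcome |11> occurs with probability 1/2.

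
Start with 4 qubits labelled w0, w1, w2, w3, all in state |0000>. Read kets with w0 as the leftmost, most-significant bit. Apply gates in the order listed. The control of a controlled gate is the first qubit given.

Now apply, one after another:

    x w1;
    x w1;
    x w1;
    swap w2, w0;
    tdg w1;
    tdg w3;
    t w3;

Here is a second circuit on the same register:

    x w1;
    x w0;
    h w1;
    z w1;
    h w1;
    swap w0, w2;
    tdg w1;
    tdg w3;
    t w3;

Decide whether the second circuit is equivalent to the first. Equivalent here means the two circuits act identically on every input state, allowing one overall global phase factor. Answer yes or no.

No, they are not equivalent — no single phase factor reconciles the two unitaries.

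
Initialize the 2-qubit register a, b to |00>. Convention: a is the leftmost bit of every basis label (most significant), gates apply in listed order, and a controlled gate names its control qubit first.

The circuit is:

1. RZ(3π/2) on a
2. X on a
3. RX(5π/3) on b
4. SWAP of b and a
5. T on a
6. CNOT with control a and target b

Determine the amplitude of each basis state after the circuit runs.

The resulting statevector has amplitude 0 on |00>, sqrt(3)*exp(I*pi/4)/2 on |01>, -1/2 on |10>, 0 on |11>.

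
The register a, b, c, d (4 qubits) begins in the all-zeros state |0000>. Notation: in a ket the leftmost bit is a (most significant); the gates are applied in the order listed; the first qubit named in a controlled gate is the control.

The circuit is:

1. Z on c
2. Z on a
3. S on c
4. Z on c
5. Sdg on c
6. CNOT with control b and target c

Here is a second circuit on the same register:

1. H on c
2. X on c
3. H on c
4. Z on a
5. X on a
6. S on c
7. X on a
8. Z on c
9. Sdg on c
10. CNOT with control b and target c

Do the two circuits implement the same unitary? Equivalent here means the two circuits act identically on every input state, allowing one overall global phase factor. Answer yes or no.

Yes — the two circuits implement the same unitary up to a global phase.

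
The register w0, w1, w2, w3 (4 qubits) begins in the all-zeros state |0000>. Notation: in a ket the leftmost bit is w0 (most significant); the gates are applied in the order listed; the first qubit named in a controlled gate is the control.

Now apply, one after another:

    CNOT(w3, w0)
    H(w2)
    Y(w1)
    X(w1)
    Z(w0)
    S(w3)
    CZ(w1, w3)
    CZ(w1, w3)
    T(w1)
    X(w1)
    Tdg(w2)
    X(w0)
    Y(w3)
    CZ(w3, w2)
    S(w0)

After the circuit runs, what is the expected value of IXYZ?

The observable IXYZ averages to 0. Key observation: gates 7-8 undo each other exactly, leaving only the rest of the circuit to track.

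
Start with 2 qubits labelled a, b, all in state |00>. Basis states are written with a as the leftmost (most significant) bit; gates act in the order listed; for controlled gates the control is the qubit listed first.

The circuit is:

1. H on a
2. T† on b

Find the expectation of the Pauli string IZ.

The expectation value of IZ is 1.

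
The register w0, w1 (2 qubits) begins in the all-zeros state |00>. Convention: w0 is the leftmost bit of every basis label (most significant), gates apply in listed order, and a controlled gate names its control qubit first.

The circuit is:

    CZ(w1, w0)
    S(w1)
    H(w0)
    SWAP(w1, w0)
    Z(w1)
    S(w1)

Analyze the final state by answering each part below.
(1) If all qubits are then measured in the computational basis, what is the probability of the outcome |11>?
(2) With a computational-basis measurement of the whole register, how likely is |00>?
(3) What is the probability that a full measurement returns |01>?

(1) The probability of measuring |11> is 0.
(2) A full measurement returns |00> with probability 1/2.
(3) Outcome |01> occurs with probability 1/2.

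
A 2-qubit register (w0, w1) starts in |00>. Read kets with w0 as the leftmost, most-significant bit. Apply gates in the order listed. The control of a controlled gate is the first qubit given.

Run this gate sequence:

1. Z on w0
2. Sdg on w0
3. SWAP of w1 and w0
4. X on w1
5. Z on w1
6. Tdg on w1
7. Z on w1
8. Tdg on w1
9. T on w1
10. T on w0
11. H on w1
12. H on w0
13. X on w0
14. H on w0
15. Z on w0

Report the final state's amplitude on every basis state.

The final amplitudes are -sqrt(2)*exp(3*I*pi/4)/2 on |00>, sqrt(2)*exp(3*I*pi/4)/2 on |01>, 0 on |10>, 0 on |11>. Key observation: steps 12-15 multiply out to the identity, so the circuit reduces to the remaining gates.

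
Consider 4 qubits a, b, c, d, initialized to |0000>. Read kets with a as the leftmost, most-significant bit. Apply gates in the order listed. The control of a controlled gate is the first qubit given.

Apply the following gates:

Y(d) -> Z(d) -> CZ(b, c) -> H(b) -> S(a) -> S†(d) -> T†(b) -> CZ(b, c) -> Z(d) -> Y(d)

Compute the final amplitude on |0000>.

The amplitude on |0000> is -sqrt(2)*I/2.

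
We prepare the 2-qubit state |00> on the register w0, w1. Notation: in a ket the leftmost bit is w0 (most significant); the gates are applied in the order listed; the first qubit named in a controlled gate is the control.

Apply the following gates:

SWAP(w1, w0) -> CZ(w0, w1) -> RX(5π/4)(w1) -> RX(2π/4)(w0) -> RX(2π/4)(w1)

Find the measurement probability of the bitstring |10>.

Outcome |10> occurs with probability sqrt(2)/8 + 1/4.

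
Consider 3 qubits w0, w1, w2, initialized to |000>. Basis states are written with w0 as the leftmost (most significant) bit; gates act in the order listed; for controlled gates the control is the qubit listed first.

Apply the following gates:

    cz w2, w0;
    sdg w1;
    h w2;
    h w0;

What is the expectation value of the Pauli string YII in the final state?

The expectation value of YII is 0.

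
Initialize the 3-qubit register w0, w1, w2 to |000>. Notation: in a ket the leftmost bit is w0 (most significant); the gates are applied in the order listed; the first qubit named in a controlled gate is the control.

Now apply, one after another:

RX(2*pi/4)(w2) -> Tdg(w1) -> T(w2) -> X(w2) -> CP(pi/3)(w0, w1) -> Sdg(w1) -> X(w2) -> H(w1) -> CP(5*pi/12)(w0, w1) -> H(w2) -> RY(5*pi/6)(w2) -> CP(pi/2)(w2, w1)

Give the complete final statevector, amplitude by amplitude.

The final amplitudes are -1/4 - sqrt(3)*exp(3*I*pi/4)/4 on |000>, sqrt(3)/4 - exp(3*I*pi/4)/4 on |001>, -1/4 - sqrt(3)*exp(3*I*pi/4)/4 on |010>, exp(I*pi/4)/4 + sqrt(3)*I/4 on |011>, 0 on |100>, 0 on |101>, 0 on |110>, 0 on |111>.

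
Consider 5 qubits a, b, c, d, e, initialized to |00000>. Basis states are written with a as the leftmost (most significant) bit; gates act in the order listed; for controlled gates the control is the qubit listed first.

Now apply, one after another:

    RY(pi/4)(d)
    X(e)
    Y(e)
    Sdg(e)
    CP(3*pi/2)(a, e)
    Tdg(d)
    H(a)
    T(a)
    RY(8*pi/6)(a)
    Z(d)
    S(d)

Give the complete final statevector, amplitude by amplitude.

After the circuit, the state carries amplitude sqrt(sqrt(2) + 2)*(sqrt(2)*I + sqrt(6)*exp(3*I*pi/4))/8 on |00000>, sqrt(2 - sqrt(2))*(sqrt(6) - sqrt(2)*exp(3*I*pi/4))/8 on |00010>, sqrt(sqrt(2) + 2)*(-sqrt(6)*I + sqrt(2)*exp(3*I*pi/4))/8 on |10000>, sqrt(2 - sqrt(2))*(sqrt(2) + sqrt(6)*exp(3*I*pi/4))/8 on |10010>, and 0 on every other basis state.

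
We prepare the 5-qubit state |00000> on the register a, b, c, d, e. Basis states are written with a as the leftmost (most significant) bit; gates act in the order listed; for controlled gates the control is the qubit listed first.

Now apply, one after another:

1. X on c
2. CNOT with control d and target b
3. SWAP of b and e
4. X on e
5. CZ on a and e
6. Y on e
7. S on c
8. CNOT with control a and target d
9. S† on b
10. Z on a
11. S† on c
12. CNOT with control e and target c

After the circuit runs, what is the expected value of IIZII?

The observable IIZII averages to -1.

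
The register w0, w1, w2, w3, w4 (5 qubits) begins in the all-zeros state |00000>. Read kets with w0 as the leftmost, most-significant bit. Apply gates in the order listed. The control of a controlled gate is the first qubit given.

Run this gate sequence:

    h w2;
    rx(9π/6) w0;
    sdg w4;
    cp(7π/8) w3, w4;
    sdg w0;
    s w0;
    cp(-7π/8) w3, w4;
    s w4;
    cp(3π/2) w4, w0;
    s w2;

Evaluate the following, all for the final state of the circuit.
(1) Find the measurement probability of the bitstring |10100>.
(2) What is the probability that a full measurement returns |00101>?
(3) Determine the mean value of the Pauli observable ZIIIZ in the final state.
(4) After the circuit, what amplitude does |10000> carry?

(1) Outcome |10100> occurs with probability 1/4.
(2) Outcome |00101> occurs with probability 0.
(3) In the final state, ZIIIZ has expectation 0.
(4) The amplitude on |10000> is -I/2.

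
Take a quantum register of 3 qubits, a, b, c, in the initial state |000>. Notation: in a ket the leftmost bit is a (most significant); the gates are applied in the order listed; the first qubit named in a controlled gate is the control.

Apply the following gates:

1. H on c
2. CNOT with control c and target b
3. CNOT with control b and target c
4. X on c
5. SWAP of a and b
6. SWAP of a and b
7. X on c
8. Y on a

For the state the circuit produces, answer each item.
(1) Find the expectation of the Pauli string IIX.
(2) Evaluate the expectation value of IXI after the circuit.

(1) The expectation value of IIX is 0.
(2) The expectation value of IXI is 1.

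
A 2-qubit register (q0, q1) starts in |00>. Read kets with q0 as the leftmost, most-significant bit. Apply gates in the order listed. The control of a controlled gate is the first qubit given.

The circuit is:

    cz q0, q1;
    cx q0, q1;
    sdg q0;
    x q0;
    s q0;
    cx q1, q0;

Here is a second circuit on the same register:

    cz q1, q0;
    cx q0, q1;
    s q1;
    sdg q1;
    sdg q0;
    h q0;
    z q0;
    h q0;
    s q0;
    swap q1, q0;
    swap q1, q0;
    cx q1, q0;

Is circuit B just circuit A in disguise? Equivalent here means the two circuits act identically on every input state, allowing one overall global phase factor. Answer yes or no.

Yes — the two circuits implement the same unitary up to a global phase.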